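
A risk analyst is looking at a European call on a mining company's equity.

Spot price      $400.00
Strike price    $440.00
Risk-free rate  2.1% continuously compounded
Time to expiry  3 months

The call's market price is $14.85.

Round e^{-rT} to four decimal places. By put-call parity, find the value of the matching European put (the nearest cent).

exp(−rT) = exp(−0.021·0.25) = 0.9948
Put-call parity: C − P = S − K·e^(−rT) = 400 − 440·0.9948 = 400 − 437.7120 = -37.7120
P = C − (C − P) = 14.85 − (-37.7120) = 52.5620

$52.56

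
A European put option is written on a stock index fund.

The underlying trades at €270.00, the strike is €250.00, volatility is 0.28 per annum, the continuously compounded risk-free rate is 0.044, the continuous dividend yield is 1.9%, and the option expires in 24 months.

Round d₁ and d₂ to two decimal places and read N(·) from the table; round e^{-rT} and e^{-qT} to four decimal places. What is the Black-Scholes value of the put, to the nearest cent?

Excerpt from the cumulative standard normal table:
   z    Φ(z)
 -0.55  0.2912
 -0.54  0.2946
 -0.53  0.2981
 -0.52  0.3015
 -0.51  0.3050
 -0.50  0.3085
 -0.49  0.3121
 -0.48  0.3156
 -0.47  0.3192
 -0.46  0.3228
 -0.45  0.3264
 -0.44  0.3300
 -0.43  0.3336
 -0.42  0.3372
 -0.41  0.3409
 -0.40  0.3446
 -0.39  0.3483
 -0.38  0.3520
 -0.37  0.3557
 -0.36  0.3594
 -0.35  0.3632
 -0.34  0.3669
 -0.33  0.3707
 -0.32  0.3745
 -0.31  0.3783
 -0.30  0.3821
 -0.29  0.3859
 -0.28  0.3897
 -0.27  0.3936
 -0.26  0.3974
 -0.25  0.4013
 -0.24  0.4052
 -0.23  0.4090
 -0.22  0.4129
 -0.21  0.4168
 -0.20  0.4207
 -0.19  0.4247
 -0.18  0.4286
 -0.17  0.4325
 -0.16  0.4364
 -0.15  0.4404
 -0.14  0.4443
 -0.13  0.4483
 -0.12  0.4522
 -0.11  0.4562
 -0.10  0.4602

T = 2;  σ√T = 0.3960
d₁ = [ln(270/250) + (0.044 − 0.019 + 0.28²/2)·2] / 0.3960 = [0.0770 + 0.1284] / 0.3960 = 0.5186 ≈ 0.52
d₂ = d₁ − σ√T = 0.5186 − 0.3960 = 0.1226 ≈ 0.12
exp(−qT) = exp(−0.019·2) = 0.9627;  exp(−rT) = exp(−0.044·2) = 0.9158
N(−d₂) = N(-0.12) = 0.4522;  N(−d₁) = N(-0.52) = 0.3015
P = 250·0.9158·0.4522 − 270·0.9627·0.3015 = 103.5312 − 78.3686 = 25.1626

€25.16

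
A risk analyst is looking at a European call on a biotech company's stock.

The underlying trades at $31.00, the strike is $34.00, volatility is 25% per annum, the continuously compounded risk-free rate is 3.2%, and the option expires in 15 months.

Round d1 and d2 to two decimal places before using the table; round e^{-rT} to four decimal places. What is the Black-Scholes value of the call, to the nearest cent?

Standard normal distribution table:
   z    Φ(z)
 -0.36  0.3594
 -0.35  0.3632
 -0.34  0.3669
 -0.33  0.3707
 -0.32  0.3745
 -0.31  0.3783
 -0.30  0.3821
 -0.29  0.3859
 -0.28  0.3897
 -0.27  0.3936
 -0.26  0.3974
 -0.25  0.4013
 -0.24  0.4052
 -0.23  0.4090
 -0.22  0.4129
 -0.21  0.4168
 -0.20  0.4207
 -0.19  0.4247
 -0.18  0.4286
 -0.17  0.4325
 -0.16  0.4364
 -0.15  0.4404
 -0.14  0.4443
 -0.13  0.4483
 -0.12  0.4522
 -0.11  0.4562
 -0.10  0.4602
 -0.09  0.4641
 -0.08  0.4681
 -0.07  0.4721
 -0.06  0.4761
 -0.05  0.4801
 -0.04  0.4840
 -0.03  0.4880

$2.77

σ√T = 0.25 × 1.1180 = 0.2795
d₁ = [ln(31/34) + (0.032 + ½·0.25²)·1.25] / (σ√T) = (-0.0924 + 0.0791) / 0.2795 = -0.0476 ≈ -0.05
d₂ = -0.0476 − 0.2795 = -0.3271 ≈ -0.33
e^(−rT) = e^(−0.032·1.25) = 0.9608
C = 31·N(-0.05) − 34·0.9608·N(-0.33) = 31·0.4801 − 34·0.9608·0.3707 = 14.8831 − 12.1097 = 2.7734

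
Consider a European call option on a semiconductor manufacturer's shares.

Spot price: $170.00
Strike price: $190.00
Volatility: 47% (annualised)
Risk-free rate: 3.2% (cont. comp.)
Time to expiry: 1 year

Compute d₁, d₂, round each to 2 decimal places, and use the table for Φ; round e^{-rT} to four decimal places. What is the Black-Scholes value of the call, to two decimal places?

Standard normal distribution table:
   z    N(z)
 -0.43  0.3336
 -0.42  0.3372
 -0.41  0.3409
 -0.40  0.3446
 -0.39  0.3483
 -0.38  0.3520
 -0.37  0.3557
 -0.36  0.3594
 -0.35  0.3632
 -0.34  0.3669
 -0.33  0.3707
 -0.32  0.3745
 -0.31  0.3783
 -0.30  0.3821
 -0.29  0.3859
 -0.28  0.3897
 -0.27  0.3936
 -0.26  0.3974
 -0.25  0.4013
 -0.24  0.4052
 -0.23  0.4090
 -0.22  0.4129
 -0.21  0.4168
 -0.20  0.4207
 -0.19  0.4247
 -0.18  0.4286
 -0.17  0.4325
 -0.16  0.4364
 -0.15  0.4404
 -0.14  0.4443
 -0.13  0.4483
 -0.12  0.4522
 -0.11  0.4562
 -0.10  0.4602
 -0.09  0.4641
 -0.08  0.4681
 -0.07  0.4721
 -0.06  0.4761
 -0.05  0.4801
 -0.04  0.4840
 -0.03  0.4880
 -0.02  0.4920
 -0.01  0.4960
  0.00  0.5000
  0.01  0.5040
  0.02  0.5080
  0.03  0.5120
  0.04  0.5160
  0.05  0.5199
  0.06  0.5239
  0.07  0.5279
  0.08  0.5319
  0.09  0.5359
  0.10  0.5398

$26.33

σ√T = 0.47·√1 = 0.4700
d₁ = [ln(170/190) + (0.032 + 0.47²/2)·1] / 0.4700 = [-0.1112 + 0.1424] / 0.4700 = 0.0664 → 0.07
d₂ = d₁ − σ√T = 0.0664 − 0.4700 = -0.4036 → -0.40
exp(−rT) = exp(−0.032·1) = 0.9685
N(d₁) = N(0.07) = 0.5279;  N(d₂) = N(-0.40) = 0.3446
C = 170·0.5279 − 190·0.9685·0.3446 = 89.7430 − 63.4116 = 26.3314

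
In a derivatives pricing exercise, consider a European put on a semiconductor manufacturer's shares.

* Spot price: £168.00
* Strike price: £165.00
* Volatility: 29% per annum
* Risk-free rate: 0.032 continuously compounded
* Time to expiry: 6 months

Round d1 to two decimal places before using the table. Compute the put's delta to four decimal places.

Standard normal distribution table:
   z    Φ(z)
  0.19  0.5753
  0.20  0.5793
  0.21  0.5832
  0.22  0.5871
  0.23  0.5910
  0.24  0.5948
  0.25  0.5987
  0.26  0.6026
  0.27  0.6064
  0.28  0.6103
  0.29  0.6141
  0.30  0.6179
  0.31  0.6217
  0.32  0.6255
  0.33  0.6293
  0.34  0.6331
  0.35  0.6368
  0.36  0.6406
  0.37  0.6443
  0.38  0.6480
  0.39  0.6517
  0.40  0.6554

T = 0.5;  σ√T = 0.2051
d₁ = [ln(168/165) + (0.032 + 0.29²/2)·0.5] / 0.2051 = [0.0180 + 0.0370] / 0.2051 = 0.2684 which rounds to 0.27
N(d₁) = N(0.27) = 0.6064
Δ_put = N(d₁) − 1 = 0.6064 − 1 = -0.3936

-0.3936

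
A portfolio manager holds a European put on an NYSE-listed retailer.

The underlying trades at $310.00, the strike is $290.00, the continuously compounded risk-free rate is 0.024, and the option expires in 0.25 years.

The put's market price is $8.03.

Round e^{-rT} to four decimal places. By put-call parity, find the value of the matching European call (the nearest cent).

$29.77

exp(−rT) = exp(−0.024·0.25) = 0.9940
Put-call parity: C − P = S − K·e^(−rT) = 310 − 290·0.9940 = 310 − 288.2600 = 21.7400
C = P + (C − P) = 8.03 + (21.7400) = 29.7700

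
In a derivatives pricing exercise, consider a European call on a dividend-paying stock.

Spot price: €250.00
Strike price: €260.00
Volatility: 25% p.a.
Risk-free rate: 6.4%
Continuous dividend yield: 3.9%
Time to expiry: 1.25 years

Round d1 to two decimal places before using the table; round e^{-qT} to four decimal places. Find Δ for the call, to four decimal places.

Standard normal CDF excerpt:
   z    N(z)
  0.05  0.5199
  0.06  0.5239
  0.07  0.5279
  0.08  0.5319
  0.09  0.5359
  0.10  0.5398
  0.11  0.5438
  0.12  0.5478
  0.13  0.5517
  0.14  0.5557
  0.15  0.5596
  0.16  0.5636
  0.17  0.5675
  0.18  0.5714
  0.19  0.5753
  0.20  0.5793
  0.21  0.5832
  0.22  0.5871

T = 1.25;  σ√T = 0.2795
d₁ = [ln(250/260) + (0.064 − 0.039 + 0.25²/2)·1.25] / 0.2795 = [-0.0392 + 0.0703] / 0.2795 = 0.1112 → 0.11
N(d₁) = N(0.11) = 0.5438
Δ_call = e^(−qT)·N(d₁) = 0.9524·0.5438 = 0.5179

0.5179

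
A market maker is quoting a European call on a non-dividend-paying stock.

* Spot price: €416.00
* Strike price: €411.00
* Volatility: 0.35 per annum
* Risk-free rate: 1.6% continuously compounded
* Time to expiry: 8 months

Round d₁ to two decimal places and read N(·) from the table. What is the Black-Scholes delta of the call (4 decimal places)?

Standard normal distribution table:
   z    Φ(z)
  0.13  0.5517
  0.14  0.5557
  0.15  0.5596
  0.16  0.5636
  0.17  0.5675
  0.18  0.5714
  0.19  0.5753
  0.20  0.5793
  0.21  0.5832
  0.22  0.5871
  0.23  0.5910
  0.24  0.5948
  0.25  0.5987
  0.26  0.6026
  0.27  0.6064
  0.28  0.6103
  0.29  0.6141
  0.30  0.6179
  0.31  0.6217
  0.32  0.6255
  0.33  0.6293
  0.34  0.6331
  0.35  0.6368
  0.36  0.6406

0.5871

σ√T = 0.35 × 0.8165 = 0.2858
d₁ = [ln(416/411) + (0.016 + 0.35²/2)·0.6667] / 0.2858 = [0.0121 + 0.0515] / 0.2858 = 0.2225 → 0.22
N(d₁) = N(0.22) = 0.5871
Δ_call = N(d₁) = 0.5871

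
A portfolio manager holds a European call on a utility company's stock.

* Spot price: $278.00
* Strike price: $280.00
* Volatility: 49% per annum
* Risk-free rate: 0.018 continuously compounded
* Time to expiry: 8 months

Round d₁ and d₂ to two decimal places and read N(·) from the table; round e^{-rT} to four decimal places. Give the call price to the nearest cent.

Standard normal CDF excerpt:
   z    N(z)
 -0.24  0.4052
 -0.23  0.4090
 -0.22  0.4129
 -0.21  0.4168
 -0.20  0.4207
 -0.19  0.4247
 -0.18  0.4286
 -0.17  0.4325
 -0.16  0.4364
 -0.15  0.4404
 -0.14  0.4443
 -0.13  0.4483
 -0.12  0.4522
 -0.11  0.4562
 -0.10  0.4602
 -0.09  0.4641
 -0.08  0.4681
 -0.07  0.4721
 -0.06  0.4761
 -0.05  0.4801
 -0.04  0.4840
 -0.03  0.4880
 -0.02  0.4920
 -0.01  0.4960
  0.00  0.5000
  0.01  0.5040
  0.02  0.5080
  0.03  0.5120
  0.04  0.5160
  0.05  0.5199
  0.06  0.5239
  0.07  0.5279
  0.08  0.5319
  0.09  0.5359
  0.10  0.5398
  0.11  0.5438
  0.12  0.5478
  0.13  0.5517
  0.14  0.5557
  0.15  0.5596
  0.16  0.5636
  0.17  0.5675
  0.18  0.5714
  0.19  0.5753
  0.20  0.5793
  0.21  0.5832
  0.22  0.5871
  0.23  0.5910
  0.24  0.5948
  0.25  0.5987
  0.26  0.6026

σ√T = 0.49 × 0.8165 = 0.4001
ln(S/K) + (r + σ²/2)T = ln(278/280) + (0.018 + 0.49²/2)·0.6667 = -0.0072 + 0.0920 = 0.0849
d₁ = 0.0849 / 0.4001 = 0.2121 → 0.21
d₂ = d₁ − σ√T = 0.2121 − 0.4001 = -0.1880 → -0.19
exp(−rT) = exp(−0.018·0.6667) = 0.9881
N(d₁) = N(0.21) = 0.5832;  N(d₂) = N(-0.19) = 0.4247
C = 278·0.5832 − 280·0.9881·0.4247 = 162.1296 − 117.5009 = 44.6287

$44.63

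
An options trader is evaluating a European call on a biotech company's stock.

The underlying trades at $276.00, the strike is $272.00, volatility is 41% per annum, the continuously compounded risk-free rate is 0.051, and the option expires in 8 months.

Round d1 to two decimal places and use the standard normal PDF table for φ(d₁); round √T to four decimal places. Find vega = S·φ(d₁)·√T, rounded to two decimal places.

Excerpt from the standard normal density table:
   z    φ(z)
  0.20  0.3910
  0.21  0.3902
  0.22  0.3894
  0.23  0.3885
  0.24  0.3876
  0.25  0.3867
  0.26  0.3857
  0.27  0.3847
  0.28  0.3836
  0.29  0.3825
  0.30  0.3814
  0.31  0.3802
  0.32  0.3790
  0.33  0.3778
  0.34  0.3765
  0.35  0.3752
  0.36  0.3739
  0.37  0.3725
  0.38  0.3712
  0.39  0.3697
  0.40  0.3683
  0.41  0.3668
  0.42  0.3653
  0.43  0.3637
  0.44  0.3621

85.68

σ√T = 0.41 × 0.8165 = 0.3348
d₁ = [ln(276/272) + (0.051 + ½·0.41²)·0.6667] / (σ√T) = (0.0146 + 0.0900) / 0.3348 = 0.3126 → 0.31
√T = √0.6667 = 0.8165
φ(d₁) = φ(0.31) = 0.3802
vega = S·φ(d₁)·√T = 276·0.3802·0.8165 = 85.6796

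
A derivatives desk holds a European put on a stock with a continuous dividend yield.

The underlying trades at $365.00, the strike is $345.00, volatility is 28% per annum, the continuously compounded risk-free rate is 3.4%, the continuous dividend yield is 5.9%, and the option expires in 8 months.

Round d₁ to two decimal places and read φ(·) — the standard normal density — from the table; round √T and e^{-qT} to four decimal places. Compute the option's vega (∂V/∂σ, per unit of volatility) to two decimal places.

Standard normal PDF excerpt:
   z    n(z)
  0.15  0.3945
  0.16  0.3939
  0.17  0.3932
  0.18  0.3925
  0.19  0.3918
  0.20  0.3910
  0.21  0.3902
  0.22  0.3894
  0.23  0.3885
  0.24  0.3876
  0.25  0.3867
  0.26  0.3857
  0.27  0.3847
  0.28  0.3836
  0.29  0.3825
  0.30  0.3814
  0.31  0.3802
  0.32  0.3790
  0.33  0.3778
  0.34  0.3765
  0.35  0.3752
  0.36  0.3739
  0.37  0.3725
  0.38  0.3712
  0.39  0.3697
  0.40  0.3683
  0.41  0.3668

109.59

σ√T = 0.28 × 0.8165 = 0.2286
ln(S/K) + (r − q + σ²/2)T = ln(365/345) + (0.034 − 0.059 + 0.28²/2)·0.6667 = 0.0564 + 0.0095 = 0.0658
d₁ = 0.0658 / 0.2286 = 0.2879 which rounds to 0.29
√T = √0.6667 = 0.8165
φ(d₁) = φ(0.29) = 0.3825
exp(−qT) = exp(−0.059·0.6667) = 0.9614
vega = S·exp(−qT)·φ(d₁)·√T = 365·0.9614·0.3825·0.8165 = 109.5935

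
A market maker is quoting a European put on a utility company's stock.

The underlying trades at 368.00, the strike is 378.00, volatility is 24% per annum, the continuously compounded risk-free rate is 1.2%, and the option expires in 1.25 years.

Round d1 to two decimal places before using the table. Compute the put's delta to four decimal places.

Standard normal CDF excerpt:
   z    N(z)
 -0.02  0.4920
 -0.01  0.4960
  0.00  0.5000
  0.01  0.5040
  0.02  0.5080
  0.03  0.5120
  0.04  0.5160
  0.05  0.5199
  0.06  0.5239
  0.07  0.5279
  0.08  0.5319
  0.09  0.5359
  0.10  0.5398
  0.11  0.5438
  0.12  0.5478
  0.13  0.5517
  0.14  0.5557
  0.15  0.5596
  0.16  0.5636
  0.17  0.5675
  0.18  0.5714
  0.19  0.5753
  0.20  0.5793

σ√T = 0.24·√1.25 = 0.2683
d₁ = [ln(368/378) + (0.012 + 0.24²/2)·1.25] / 0.2683 = [-0.0268 + 0.0510] / 0.2683 = 0.0901 which rounds to 0.09
N(d₁) = N(0.09) = 0.5359
Δ_put = N(d₁) − 1 = 0.5359 − 1 = -0.4641

-0.4641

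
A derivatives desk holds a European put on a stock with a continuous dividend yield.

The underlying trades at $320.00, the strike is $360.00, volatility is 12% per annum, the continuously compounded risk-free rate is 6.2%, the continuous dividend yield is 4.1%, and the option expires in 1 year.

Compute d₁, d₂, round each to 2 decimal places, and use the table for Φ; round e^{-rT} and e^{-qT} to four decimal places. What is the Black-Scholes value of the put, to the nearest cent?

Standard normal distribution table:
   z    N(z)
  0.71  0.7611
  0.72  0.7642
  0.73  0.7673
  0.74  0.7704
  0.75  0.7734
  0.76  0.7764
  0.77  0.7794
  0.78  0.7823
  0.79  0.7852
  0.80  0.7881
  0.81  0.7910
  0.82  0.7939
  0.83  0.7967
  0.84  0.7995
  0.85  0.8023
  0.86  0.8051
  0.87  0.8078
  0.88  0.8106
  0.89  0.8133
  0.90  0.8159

T = 1;  σ√T = 0.1200
d₁ = [ln(320/360) + (0.062 − 0.041 + ½·0.12²)·1] / (σ√T) = (-0.1178 + 0.0282) / 0.1200 = -0.7465 which rounds to -0.75
d₂ = -0.7465 − 0.1200 = -0.8665 which rounds to -0.87
exp(−qT) = exp(−0.041·1) = 0.9598;  exp(−rT) = exp(−0.062·1) = 0.9399
N(−d₂) = N(0.87) = 0.8078;  N(−d₁) = N(0.75) = 0.7734
P = 360·0.9399·0.8078 − 320·0.9598·0.7734 = 273.3304 − 237.5390 = 35.7915

$35.79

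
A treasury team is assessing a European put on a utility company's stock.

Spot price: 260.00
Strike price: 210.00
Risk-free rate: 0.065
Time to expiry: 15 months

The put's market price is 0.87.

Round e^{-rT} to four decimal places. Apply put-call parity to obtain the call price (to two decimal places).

67.25

exp(−rT) = exp(−0.065·1.25) = 0.9220
Put-call parity: C − P = S − K·e^(−rT) = 260 − 210·0.9220 = 260 − 193.6200 = 66.3800
C = P + (C − P) = 0.87 + (66.3800) = 67.2500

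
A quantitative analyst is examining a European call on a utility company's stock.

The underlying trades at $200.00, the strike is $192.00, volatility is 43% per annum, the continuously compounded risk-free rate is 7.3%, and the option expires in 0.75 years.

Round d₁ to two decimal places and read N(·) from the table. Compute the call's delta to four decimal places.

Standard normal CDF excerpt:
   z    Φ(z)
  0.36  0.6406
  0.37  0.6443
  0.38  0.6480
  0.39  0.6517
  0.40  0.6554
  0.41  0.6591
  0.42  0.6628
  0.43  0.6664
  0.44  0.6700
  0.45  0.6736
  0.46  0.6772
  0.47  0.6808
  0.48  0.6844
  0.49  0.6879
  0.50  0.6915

0.6700

σ√T = 0.43 × 0.8660 = 0.3724
d₁ = [ln(200/192) + (0.073 + ½·0.43²)·0.75] / (σ√T) = (0.0408 + 0.1241) / 0.3724 = 0.4428 ≈ 0.44
N(d₁) = N(0.44) = 0.6700
Δ_call = N(d₁) = 0.6700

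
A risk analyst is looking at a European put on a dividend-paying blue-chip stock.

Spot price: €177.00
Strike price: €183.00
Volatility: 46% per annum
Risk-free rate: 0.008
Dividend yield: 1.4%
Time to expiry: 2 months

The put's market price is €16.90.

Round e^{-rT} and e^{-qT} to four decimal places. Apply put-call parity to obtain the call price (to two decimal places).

e^(−qT) = e^(−0.014·0.1667) = 0.9977;  e^(−rT) = e^(−0.008·0.1667) = 0.9987
Put-call parity: C − P = S·e^(−qT) − K·e^(−rT) = 177·0.9977 − 183·0.9987 = 176.5929 − 182.7621 = -6.1692
C = P + (C − P) = 16.90 + (-6.1692) = 10.7308

€10.73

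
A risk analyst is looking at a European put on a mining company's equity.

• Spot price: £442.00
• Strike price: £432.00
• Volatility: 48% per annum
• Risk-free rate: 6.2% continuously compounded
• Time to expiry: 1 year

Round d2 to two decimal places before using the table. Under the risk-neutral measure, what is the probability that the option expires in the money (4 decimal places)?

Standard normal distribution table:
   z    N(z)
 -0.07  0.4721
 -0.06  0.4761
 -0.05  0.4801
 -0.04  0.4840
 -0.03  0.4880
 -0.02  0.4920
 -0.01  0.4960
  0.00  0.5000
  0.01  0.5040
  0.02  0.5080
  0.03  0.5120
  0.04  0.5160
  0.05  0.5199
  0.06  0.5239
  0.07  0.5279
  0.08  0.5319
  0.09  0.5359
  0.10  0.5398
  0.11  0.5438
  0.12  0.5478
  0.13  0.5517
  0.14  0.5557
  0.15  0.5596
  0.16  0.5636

T = 1;  σ√T = 0.4800
d₁ = [ln(442/432) + (0.062 + 0.48²/2)·1] / 0.4800 = [0.0229 + 0.1772] / 0.4800 = 0.4168 which rounds to 0.42
d₂ = d₁ − σ√T = 0.4168 − 0.4800 = -0.0632 which rounds to -0.06
Risk-neutral Pr[S_T < K] = N(−d₂) = N(0.06) = 0.5239

0.5239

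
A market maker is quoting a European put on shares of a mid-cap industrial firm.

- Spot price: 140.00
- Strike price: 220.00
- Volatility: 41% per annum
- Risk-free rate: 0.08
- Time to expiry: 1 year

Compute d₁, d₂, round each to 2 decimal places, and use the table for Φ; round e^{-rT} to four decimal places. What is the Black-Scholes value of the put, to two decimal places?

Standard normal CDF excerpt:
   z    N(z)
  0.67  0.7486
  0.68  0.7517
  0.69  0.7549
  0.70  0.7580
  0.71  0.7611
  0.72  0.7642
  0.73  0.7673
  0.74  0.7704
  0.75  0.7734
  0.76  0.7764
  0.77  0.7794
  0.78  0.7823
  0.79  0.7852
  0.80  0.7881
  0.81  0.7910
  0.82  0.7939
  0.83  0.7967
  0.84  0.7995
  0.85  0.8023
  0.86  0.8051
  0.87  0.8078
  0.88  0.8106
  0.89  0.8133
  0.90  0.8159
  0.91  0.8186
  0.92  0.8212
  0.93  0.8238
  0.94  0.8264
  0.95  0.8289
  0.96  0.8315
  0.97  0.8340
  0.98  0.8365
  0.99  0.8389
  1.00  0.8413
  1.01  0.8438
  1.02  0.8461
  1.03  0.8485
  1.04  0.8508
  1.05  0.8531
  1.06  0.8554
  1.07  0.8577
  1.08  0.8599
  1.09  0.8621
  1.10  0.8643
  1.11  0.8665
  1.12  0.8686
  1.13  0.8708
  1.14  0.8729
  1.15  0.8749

69.85

σ√T = 0.41·√1 = 0.4100
ln(S/K) + (r + σ²/2)T = ln(140/220) + (0.08 + 0.41²/2)·1 = -0.4520 + 0.1640 = -0.2879
d₁ = -0.2879 / 0.4100 = -0.7023 → -0.70
d₂ = d₁ − σ√T = -0.7023 − 0.4100 = -1.1123 → -1.11
e^(−rT) = e^(−0.08·1) = 0.9231
P = 220·0.9231·N(1.11) − 140·N(0.70) = 220·0.9231·0.8665 − 140·0.7580 = 175.9706 − 106.1200 = 69.8506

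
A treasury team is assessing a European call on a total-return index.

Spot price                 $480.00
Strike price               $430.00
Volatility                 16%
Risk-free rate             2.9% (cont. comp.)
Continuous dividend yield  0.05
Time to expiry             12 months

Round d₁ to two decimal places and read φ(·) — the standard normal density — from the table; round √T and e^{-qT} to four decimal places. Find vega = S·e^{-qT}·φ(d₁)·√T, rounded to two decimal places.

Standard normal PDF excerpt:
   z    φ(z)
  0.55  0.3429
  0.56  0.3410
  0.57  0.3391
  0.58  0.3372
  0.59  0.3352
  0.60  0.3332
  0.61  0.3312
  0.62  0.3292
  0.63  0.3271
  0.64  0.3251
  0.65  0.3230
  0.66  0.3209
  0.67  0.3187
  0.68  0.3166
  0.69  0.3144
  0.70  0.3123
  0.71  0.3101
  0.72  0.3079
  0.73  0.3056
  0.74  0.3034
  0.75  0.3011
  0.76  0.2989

148.43

T = 1;  σ√T = 0.1600
d₁ = [ln(480/430) + (0.029 − 0.05 + 0.16²/2)·1] / 0.1600 = [0.1100 − 0.0082] / 0.1600 = 0.6363 which rounds to 0.64
√T = √1 = 1.0000
φ(d₁) = φ(0.64) = 0.3251
e^(−qT) = e^(−0.05·1) = 0.9512
vega = S·e^(−qT)·φ(d₁)·√T = 480·0.9512·0.3251·1.0000 = 148.4329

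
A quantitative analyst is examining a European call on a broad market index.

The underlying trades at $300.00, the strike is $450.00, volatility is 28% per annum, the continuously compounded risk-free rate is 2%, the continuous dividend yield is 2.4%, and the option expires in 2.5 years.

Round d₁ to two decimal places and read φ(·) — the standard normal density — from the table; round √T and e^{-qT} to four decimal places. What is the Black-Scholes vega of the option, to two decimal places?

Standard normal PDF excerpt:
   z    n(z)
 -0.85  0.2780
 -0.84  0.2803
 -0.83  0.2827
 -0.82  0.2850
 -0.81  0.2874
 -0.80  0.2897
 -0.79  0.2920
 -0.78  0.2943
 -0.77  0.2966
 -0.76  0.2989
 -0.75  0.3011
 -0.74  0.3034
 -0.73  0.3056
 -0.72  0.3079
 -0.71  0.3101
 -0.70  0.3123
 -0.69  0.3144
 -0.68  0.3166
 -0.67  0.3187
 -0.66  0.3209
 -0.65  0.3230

σ√T = 0.28·√2.5 = 0.4427
d₁ = [ln(300/450) + (0.02 − 0.024 + 0.28²/2)·2.5] / 0.4427 = [-0.4055 + 0.0880] / 0.4427 = -0.7171 which rounds to -0.72
√T = √2.5 = 1.5811
φ(d₁) = φ(-0.72) = 0.3079
e^(−qT) = e^(−0.024·2.5) = 0.9418
vega = S·e^(−qT)·φ(d₁)·√T = 300·0.9418·0.3079·1.5811 = 137.5463

137.55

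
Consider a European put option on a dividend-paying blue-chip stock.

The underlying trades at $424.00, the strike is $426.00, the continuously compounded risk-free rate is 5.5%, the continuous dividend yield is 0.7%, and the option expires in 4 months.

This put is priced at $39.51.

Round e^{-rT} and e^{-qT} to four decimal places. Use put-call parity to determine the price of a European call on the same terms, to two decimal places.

$44.29

e^(−qT) = e^(−0.007·0.3333) = 0.9977;  e^(−rT) = e^(−0.055·0.3333) = 0.9818
Put-call parity: C − P = S·e^(−qT) − K·e^(−rT) = 424·0.9977 − 426·0.9818 = 423.0248 − 418.2468 = 4.7780
C = P + (C − P) = 39.51 + (4.7780) = 44.2880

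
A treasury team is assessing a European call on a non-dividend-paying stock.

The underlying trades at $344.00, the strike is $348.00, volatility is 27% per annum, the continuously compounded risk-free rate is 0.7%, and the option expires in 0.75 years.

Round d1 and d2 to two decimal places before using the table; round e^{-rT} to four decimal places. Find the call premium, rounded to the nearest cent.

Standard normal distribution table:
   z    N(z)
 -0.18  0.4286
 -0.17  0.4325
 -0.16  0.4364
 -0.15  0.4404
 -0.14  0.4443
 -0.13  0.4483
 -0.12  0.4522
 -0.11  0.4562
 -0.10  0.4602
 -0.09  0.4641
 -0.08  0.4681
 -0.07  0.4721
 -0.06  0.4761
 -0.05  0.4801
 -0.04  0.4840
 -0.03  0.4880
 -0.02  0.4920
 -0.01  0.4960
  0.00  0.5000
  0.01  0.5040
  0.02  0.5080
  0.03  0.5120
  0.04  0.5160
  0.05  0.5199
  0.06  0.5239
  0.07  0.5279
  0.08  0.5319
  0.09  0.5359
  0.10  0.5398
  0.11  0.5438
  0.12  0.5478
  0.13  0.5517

$30.54

σ√T = 0.27·√0.75 = 0.2338
d₁ = [ln(344/348) + (0.007 + ½·0.27²)·0.75] / (σ√T) = (-0.0116 + 0.0326) / 0.2338 = 0.0899 which rounds to 0.09
d₂ = 0.0899 − 0.2338 = -0.1439 which rounds to -0.14
exp(−rT) = exp(−0.007·0.75) = 0.9948
C = 344·N(0.09) − 348·0.9948·N(-0.14) = 344·0.5359 − 348·0.9948·0.4443 = 184.3496 − 153.8124 = 30.5372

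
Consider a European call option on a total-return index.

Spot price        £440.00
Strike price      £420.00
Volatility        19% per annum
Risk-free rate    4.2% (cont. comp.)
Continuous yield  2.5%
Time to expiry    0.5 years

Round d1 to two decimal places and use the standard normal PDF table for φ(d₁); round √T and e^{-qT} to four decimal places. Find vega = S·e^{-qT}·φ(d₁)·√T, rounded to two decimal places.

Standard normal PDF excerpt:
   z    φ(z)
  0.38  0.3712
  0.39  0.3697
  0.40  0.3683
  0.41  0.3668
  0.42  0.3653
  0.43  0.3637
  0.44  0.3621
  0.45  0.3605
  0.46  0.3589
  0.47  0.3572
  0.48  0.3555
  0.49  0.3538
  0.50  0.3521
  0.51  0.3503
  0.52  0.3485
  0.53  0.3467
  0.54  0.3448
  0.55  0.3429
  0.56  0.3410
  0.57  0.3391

109.23

σ√T = 0.19·√0.5 = 0.1344
d₁ = [ln(440/420) + (0.042 − 0.025 + ½·0.19²)·0.5] / (σ√T) = (0.0465 + 0.0175) / 0.1344 = 0.4767 → 0.48
√T = √0.5 = 0.7071
φ(d₁) = φ(0.48) = 0.3555
e^(−qT) = e^(−0.025·0.5) = 0.9876
vega = S·e^(−qT)·φ(d₁)·√T = 440·0.9876·0.3555·0.7071 = 109.2331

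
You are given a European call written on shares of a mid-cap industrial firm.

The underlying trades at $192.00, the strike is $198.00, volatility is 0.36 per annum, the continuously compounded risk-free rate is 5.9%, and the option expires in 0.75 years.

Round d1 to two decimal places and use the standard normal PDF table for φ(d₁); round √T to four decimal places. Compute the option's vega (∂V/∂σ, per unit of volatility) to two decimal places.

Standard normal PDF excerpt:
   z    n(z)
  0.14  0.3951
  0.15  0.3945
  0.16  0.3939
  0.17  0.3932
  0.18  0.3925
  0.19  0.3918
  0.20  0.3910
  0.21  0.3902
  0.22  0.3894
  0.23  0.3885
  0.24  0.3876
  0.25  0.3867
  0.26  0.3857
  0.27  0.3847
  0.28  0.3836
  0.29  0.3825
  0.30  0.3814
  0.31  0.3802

σ√T = 0.36·√0.75 = 0.3118
d₁ = [ln(192/198) + (0.059 + 0.36²/2)·0.75] / 0.3118 = [-0.0308 + 0.0928] / 0.3118 = 0.1991 → 0.20
√T = √0.75 = 0.8660
φ(d₁) = φ(0.20) = 0.3910
vega = S·φ(d₁)·√T = 192·0.3910·0.8660 = 65.0124

65.01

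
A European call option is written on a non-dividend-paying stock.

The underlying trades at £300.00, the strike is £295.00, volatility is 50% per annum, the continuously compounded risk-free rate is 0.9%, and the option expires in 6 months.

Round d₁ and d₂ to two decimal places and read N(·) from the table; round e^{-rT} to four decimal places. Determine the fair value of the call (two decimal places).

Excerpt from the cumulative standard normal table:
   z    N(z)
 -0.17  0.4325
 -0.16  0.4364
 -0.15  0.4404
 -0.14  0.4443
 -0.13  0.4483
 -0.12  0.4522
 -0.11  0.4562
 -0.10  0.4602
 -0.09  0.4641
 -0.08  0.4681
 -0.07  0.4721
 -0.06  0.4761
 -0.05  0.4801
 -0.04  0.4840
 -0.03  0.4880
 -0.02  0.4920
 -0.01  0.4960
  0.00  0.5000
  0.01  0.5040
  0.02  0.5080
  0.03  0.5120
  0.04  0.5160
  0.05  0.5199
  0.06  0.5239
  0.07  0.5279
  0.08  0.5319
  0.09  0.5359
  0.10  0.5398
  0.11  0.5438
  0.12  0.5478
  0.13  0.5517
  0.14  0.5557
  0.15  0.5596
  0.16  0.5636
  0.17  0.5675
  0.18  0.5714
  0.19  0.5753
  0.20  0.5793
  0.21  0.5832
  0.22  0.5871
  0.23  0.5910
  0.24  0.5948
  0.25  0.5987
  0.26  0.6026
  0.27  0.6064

T = 0.5;  σ√T = 0.3536
d₁ = [ln(300/295) + (0.009 + 0.5²/2)·0.5] / 0.3536 = [0.0168 + 0.0670] / 0.3536 = 0.2370 which rounds to 0.24
d₂ = d₁ − σ√T = 0.2370 − 0.3536 = -0.1165 which rounds to -0.12
exp(−rT) = exp(−0.009·0.5) = 0.9955
C = 300·N(0.24) − 295·0.9955·N(-0.12) = 300·0.5948 − 295·0.9955·0.4522 = 178.4400 − 132.7987 = 45.6413

£45.64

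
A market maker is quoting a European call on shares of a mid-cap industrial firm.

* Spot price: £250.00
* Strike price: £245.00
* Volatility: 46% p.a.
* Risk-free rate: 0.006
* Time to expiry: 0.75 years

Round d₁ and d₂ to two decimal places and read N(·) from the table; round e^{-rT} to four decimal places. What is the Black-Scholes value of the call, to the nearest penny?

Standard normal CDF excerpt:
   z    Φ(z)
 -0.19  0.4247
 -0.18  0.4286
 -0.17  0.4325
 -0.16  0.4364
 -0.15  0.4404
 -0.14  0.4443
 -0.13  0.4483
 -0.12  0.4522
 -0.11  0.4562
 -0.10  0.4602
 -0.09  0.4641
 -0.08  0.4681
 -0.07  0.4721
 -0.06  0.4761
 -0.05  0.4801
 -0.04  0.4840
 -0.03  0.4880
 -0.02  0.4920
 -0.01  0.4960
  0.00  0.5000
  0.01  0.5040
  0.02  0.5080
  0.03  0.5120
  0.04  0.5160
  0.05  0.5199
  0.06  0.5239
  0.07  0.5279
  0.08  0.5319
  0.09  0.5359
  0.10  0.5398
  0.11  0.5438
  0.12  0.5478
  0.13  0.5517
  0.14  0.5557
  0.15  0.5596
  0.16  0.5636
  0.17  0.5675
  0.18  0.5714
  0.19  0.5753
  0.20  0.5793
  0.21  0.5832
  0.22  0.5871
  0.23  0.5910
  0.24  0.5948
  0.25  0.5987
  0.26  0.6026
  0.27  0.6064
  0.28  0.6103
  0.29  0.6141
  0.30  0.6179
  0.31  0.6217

σ√T = 0.46·√0.75 = 0.3984
ln(S/K) + (r + σ²/2)T = ln(250/245) + (0.006 + 0.46²/2)·0.75 = 0.0202 + 0.0839 = 0.1041
d₁ = 0.1041 / 0.3984 = 0.2612 ≈ 0.26
d₂ = d₁ − σ√T = 0.2612 − 0.3984 = -0.1372 ≈ -0.14
exp(−rT) = exp(−0.006·0.75) = 0.9955
C = 250·N(0.26) − 245·0.9955·N(-0.14) = 250·0.6026 − 245·0.9955·0.4443 = 150.6500 − 108.3637 = 42.2863

£42.29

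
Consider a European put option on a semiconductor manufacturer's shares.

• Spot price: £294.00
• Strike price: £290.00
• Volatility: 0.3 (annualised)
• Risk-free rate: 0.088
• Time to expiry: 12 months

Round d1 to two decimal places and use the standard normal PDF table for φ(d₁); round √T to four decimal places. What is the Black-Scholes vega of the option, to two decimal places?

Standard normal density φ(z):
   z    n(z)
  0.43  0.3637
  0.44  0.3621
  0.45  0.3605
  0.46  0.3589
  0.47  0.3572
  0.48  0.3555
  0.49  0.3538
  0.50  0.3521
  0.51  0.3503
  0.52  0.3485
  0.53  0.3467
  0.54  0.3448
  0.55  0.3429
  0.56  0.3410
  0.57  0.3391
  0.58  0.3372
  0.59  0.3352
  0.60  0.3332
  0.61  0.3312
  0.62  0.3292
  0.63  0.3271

104.02

σ√T = 0.3 × 1.0000 = 0.3000
d₁ = [ln(294/290) + (0.088 + 0.3²/2)·1] / 0.3000 = [0.0137 + 0.1330] / 0.3000 = 0.4890 which rounds to 0.49
√T = √1 = 1.0000
φ(d₁) = φ(0.49) = 0.3538
vega = S·φ(d₁)·√T = 294·0.3538·1.0000 = 104.0172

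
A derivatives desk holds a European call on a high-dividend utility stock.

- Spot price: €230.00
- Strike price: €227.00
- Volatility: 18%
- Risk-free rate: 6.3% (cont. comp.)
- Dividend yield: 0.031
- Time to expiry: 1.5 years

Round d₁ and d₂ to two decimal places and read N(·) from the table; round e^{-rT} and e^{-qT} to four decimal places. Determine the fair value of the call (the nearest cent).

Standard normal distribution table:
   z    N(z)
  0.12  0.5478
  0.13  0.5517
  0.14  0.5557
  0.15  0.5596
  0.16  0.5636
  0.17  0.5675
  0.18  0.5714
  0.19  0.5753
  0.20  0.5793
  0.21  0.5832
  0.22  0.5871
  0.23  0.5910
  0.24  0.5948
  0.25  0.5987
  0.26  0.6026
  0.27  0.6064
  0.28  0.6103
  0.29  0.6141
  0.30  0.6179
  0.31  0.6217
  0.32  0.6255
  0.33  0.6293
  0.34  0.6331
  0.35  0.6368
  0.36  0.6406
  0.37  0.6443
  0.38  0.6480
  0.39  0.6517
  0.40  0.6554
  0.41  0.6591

T = 1.5;  σ√T = 0.2205
ln(S/K) + (r − q + σ²/2)T = ln(230/227) + (0.063 − 0.031 + 0.18²/2)·1.5 = 0.0131 + 0.0723 = 0.0854
d₁ = 0.0854 / 0.2205 = 0.3875 ≈ 0.39
d₂ = d₁ − σ√T = 0.3875 − 0.2205 = 0.1671 ≈ 0.17
exp(−qT) = exp(−0.031·1.5) = 0.9546;  exp(−rT) = exp(−0.063·1.5) = 0.9098
N(d₁) = N(0.39) = 0.6517;  N(d₂) = N(0.17) = 0.5675
C = 230·0.9546·0.6517 − 227·0.9098·0.5675 = 143.0859 − 117.2027 = 25.8832

€25.88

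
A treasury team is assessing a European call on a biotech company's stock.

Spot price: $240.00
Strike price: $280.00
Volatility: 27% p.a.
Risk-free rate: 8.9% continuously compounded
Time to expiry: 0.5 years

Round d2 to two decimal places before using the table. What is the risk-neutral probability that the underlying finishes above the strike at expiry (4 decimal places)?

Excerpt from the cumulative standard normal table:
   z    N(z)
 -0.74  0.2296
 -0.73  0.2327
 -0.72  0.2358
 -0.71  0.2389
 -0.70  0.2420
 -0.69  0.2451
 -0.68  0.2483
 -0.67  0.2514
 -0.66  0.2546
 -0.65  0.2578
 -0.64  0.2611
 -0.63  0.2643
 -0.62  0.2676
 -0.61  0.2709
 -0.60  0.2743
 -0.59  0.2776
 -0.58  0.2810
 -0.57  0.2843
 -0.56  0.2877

σ√T = 0.27 × 0.7071 = 0.1909
d₁ = [ln(240/280) + (0.089 + ½·0.27²)·0.5] / (σ√T) = (-0.1542 + 0.0627) / 0.1909 = -0.4789 → -0.48
d₂ = -0.4789 − 0.1909 = -0.6698 → -0.67
Risk-neutral Pr[S_T > K] = N(d₂) = N(-0.67) = 0.2514

0.2514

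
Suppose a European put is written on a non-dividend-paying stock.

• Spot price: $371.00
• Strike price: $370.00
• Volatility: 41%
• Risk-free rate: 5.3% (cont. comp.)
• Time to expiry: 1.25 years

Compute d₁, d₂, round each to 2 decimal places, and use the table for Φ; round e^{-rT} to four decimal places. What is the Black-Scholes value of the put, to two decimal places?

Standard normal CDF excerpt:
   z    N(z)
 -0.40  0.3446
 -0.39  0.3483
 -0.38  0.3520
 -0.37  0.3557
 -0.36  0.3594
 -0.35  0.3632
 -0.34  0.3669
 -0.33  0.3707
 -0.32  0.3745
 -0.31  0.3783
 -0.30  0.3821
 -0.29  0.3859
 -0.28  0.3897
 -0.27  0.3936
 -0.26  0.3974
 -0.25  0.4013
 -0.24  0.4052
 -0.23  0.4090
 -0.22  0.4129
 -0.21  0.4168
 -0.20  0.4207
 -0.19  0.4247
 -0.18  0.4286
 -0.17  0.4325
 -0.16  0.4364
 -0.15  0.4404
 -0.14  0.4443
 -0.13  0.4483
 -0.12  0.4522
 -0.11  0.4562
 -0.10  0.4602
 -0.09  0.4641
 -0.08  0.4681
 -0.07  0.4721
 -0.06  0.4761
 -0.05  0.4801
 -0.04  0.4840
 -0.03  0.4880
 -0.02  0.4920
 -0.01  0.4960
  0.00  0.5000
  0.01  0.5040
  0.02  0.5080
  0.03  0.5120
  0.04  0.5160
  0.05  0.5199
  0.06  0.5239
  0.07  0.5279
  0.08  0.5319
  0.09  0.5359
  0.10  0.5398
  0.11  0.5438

σ√T = 0.41·√1.25 = 0.4584
d₁ = [ln(371/370) + (0.053 + 0.41²/2)·1.25] / 0.4584 = [0.0027 + 0.1713] / 0.4584 = 0.3796 → 0.38
d₂ = d₁ − σ√T = 0.3796 − 0.4584 = -0.0788 → -0.08
e^(−rT) = e^(−0.053·1.25) = 0.9359
P = 370·0.9359·N(0.08) − 371·N(-0.38) = 370·0.9359·0.5319 − 371·0.3520 = 184.1879 − 130.5920 = 53.5959

$53.60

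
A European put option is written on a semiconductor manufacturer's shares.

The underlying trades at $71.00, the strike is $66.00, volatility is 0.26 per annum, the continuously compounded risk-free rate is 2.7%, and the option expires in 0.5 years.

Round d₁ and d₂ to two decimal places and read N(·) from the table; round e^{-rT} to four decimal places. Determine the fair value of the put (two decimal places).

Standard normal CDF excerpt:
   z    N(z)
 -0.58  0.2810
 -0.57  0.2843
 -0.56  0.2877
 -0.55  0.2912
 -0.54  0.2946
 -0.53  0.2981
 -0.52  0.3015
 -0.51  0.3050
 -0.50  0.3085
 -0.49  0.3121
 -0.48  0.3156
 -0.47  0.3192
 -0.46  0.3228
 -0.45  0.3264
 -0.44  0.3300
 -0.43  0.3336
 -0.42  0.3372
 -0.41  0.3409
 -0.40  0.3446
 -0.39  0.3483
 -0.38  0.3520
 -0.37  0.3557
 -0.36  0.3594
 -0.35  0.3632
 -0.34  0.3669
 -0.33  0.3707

$2.49

σ√T = 0.26·√0.5 = 0.1838
d₁ = [ln(71/66) + (0.027 + 0.26²/2)·0.5] / 0.1838 = [0.0730 + 0.0304] / 0.1838 = 0.5626 which rounds to 0.56
d₂ = d₁ − σ√T = 0.5626 − 0.1838 = 0.3787 which rounds to 0.38
e^(−rT) = e^(−0.027·0.5) = 0.9866
N(−d₂) = N(-0.38) = 0.3520;  N(−d₁) = N(-0.56) = 0.2877
P = 66·0.9866·0.3520 − 71·0.2877 = 22.9207 − 20.4267 = 2.4940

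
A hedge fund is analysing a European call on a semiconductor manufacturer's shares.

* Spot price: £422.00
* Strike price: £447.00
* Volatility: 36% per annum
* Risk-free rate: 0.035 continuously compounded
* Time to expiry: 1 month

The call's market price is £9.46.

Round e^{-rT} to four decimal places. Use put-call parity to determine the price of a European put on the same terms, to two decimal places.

e^(−rT) = e^(−0.035·0.08333) = 0.9971
Put-call parity: C − P = S − K·e^(−rT) = 422 − 447·0.9971 = 422 − 445.7037 = -23.7037
P = C − (C − P) = 9.46 − (-23.7037) = 33.1637

£33.16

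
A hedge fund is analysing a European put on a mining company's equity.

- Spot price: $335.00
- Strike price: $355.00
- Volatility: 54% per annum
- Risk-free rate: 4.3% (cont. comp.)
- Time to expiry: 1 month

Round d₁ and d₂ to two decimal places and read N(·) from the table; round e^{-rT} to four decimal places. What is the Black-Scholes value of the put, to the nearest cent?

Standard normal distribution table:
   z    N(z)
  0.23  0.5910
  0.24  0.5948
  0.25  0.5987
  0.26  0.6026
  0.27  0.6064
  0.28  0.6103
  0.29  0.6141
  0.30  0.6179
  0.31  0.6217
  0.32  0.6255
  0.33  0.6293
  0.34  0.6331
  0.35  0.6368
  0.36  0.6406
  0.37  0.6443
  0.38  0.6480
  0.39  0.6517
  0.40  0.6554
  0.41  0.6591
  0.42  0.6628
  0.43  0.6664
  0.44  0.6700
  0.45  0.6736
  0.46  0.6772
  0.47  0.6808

T = 0.08333;  σ√T = 0.1559
ln(S/K) + (r + σ²/2)T = ln(335/355) + (0.043 + 0.54²/2)·0.08333 = -0.0580 + 0.0157 = -0.0423
d₁ = -0.0423 / 0.1559 = -0.2711 which rounds to -0.27
d₂ = d₁ − σ√T = -0.2711 − 0.1559 = -0.4269 which rounds to -0.43
e^(−rT) = e^(−0.043·0.08333) = 0.9964
N(−d₂) = N(0.43) = 0.6664;  N(−d₁) = N(0.27) = 0.6064
P = 355·0.9964·0.6664 − 335·0.6064 = 235.7203 − 203.1440 = 32.5763

$32.58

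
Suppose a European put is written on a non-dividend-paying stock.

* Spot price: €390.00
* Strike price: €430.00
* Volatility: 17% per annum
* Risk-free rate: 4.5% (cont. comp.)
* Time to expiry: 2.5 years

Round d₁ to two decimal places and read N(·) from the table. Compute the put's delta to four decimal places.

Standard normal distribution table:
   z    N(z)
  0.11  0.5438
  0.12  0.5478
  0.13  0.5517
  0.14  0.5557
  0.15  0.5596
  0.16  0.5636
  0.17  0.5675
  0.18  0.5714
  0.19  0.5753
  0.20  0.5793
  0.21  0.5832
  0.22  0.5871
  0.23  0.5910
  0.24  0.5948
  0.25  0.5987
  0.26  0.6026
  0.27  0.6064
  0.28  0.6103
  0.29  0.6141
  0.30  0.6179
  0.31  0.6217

T = 2.5;  σ√T = 0.2688
d₁ = [ln(390/430) + (0.045 + 0.17²/2)·2.5] / 0.2688 = [-0.0976 + 0.1486] / 0.2688 = 0.1897 ⇒ 0.19
N(d₁) = N(0.19) = 0.5753
Δ_put = N(d₁) − 1 = 0.5753 − 1 = -0.4247

-0.4247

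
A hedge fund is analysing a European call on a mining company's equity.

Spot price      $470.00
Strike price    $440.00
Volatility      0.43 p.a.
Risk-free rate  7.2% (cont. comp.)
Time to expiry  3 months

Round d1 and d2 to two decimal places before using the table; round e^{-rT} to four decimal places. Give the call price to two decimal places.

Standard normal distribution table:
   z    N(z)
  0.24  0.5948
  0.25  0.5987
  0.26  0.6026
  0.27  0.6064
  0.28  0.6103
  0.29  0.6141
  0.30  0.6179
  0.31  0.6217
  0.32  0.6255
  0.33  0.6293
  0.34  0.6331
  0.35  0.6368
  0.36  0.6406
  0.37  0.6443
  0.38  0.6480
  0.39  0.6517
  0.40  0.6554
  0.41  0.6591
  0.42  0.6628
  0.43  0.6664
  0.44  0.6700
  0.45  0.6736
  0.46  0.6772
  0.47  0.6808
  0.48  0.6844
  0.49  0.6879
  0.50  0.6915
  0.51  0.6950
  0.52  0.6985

$61.25

T = 0.25;  σ√T = 0.2150
d₁ = [ln(470/440) + (0.072 + 0.43²/2)·0.25] / 0.2150 = [0.0660 + 0.0411] / 0.2150 = 0.4980 ≈ 0.50
d₂ = d₁ − σ√T = 0.4980 − 0.2150 = 0.2830 ≈ 0.28
e^(−rT) = e^(−0.072·0.25) = 0.9822
N(d₁) = N(0.50) = 0.6915;  N(d₂) = N(0.28) = 0.6103
C = 470·0.6915 − 440·0.9822·0.6103 = 325.0050 − 263.7521 = 61.2529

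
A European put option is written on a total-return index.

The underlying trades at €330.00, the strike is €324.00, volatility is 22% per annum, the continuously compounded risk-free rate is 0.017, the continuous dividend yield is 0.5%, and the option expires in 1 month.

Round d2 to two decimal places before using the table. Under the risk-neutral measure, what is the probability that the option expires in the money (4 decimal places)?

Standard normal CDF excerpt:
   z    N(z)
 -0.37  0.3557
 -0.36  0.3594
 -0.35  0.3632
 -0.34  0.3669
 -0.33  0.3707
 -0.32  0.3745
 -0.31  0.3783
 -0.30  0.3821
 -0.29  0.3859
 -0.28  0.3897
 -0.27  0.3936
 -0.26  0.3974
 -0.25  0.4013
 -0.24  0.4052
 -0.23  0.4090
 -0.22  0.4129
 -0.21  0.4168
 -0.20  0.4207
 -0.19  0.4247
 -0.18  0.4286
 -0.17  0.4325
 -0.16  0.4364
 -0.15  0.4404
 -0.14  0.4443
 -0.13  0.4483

T = 0.08333;  σ√T = 0.0635
ln(S/K) + (r − q + σ²/2)T = ln(330/324) + (0.017 − 0.005 + 0.22²/2)·0.08333 = 0.0183 + 0.0030 = 0.0214
d₁ = 0.0214 / 0.0635 = 0.3364 which rounds to 0.34
d₂ = d₁ − σ√T = 0.3364 − 0.0635 = 0.2729 which rounds to 0.27
Risk-neutral Pr[S_T < K] = N(−d₂) = N(-0.27) = 0.3936

0.3936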